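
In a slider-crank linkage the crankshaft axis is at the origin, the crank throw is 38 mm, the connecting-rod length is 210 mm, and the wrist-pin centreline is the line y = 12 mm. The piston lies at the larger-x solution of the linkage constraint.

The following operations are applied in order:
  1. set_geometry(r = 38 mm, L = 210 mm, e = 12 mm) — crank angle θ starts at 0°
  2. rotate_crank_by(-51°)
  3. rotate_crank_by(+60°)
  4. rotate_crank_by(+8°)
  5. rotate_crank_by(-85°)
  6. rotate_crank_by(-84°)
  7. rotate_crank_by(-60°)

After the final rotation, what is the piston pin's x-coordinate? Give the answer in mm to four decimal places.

177.6165

set_geometry: r = 38 mm, L = 210 mm, e = 12 mm; θ ← 0°
rotate_crank_by(-51°): θ ← 0° -51° = -51°
rotate_crank_by(+60°): θ ← -51° +60° = 9°
rotate_crank_by(+8°): θ ← 9° +8° = 17°
rotate_crank_by(-85°): θ ← 17° -85° = -68°
rotate_crank_by(-84°): θ ← -68° -84° = -152°
rotate_crank_by(-60°): θ ← -152° -60° = -212°
crank pin P = (r cos θ, r sin θ) = (-32.225828, 20.136932)
h = r sin θ − e = 20.136932 − 12 = 8.136932
x = r cos θ + √(L² − h²) = -32.225828 + √(44100.0 − 66.2097) = -32.225828 + 209.842299 = 177.616471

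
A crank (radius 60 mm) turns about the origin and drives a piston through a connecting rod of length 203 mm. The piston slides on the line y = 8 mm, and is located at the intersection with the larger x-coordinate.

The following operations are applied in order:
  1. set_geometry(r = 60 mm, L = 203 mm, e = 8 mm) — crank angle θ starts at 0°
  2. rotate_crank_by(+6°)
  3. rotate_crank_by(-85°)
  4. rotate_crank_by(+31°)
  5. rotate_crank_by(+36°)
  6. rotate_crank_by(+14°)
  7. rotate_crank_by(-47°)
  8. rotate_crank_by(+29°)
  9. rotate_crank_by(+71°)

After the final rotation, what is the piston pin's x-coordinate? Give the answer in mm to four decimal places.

set_geometry: r = 60 mm, L = 203 mm, e = 8 mm; θ ← 0°
rotate_crank_by(+6°): θ ← 0° +6° = 6°
rotate_crank_by(-85°): θ ← 6° -85° = -79°
rotate_crank_by(+31°): θ ← -79° +31° = -48°
rotate_crank_by(+36°): θ ← -48° +36° = -12°
rotate_crank_by(+14°): θ ← -12° +14° = 2°
rotate_crank_by(-47°): θ ← 2° -47° = -45°
rotate_crank_by(+29°): θ ← -45° +29° = -16°
rotate_crank_by(+71°): θ ← -16° +71° = 55°
crank pin P = (r cos θ, r sin θ) = (34.414586, 49.149123)
h = r sin θ − e = 49.149123 − 8 = 41.149123
x = r cos θ + √(L² − h²) = 34.414586 + √(41209.0 − 1693.2503) = 34.414586 + 198.785688 = 233.200274

233.2003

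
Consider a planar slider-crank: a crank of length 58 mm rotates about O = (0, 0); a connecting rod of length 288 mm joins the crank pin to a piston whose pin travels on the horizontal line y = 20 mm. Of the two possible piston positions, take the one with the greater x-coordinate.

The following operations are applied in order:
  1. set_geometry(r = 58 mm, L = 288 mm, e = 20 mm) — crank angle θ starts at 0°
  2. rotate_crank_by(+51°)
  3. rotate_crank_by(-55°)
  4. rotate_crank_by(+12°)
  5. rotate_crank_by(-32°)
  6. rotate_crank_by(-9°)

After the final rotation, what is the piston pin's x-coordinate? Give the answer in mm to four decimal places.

set_geometry: r = 58 mm, L = 288 mm, e = 20 mm; θ ← 0°
rotate_crank_by(+51°): θ ← 0° +51° = 51°
rotate_crank_by(-55°): θ ← 51° -55° = -4°
rotate_crank_by(+12°): θ ← -4° +12° = 8°
rotate_crank_by(-32°): θ ← 8° -32° = -24°
rotate_crank_by(-9°): θ ← -24° -9° = -33°
crank pin P = (r cos θ, r sin θ) = (48.642893, -31.589064)
h = r sin θ − e = -31.589064 − 20 = -51.589064
x = r cos θ + √(L² − h²) = 48.642893 + √(82944.0 − 2661.4315) = 48.642893 + 283.341787 = 331.984680

331.9847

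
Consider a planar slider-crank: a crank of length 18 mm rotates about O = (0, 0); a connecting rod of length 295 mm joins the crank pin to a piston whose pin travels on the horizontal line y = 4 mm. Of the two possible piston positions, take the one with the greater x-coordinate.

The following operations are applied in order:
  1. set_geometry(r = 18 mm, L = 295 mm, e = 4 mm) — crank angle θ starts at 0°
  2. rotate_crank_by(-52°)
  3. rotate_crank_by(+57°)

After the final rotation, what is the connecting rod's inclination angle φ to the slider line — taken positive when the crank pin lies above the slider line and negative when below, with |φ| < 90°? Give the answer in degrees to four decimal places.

-0.4722

set_geometry: r = 18 mm, L = 295 mm, e = 4 mm; θ ← 0°
rotate_crank_by(-52°): θ ← 0° -52° = -52°
rotate_crank_by(+57°): θ ← -52° +57° = 5°
crank pin P = (r cos θ, r sin θ) = (17.931505, 1.568803)
h = r sin θ − e = 1.568803 − 4 = -2.431197
sin φ = h / L = -2.431197 / 295 = -0.00824134
φ = arcsin(-0.00824134) = -0.472200°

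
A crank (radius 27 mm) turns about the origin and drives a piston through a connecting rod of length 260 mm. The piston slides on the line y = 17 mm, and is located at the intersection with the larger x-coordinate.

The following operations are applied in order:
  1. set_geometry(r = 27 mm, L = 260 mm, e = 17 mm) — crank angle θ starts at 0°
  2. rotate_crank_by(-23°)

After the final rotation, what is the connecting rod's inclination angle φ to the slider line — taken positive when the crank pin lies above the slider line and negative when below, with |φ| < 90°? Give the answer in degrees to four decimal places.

set_geometry: r = 27 mm, L = 260 mm, e = 17 mm; θ ← 0°
rotate_crank_by(-23°): θ ← 0° -23° = -23°
crank pin P = (r cos θ, r sin θ) = (24.853631, -10.549740)
h = r sin θ − e = -10.549740 − 17 = -27.549740
sin φ = h / L = -27.549740 / 260 = -0.10596054
φ = arcsin(-0.10596054) = -6.082510°

-6.0825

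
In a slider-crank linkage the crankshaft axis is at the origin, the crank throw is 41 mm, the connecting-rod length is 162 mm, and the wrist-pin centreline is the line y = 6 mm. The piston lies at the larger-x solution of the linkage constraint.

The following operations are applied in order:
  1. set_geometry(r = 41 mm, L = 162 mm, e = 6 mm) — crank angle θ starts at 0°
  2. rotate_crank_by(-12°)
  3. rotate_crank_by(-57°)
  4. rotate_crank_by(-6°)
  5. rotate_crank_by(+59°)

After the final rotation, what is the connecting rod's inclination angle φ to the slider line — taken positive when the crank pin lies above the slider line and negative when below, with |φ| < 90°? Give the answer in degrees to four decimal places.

-6.1307

set_geometry: r = 41 mm, L = 162 mm, e = 6 mm; θ ← 0°
rotate_crank_by(-12°): θ ← 0° -12° = -12°
rotate_crank_by(-57°): θ ← -12° -57° = -69°
rotate_crank_by(-6°): θ ← -69° -6° = -75°
rotate_crank_by(+59°): θ ← -75° +59° = -16°
crank pin P = (r cos θ, r sin θ) = (39.411730, -11.301132)
h = r sin θ − e = -11.301132 − 6 = -17.301132
sin φ = h / L = -17.301132 / 162 = -0.10679711
φ = arcsin(-0.10679711) = -6.130716°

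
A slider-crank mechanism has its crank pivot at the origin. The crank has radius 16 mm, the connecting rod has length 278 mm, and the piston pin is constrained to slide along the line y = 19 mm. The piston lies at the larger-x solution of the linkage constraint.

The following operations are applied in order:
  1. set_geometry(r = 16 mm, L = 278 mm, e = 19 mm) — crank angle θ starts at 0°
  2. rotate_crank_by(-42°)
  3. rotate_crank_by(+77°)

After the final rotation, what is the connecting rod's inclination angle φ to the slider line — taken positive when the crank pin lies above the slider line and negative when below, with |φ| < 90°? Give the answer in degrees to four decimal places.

set_geometry: r = 16 mm, L = 278 mm, e = 19 mm; θ ← 0°
rotate_crank_by(-42°): θ ← 0° -42° = -42°
rotate_crank_by(+77°): θ ← -42° +77° = 35°
crank pin P = (r cos θ, r sin θ) = (13.106433, 9.177223)
h = r sin θ − e = 9.177223 − 19 = -9.822777
sin φ = h / L = -9.822777 / 278 = -0.03533373
φ = arcsin(-0.03533373) = -2.024895°

-2.0249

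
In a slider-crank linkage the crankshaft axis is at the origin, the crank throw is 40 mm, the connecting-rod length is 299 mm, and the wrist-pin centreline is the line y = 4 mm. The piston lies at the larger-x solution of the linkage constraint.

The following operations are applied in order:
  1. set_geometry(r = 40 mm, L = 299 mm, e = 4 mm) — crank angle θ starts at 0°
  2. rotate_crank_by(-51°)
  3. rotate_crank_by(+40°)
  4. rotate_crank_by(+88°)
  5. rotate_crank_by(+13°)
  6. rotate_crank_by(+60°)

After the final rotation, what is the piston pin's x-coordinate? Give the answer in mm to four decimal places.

263.9306

set_geometry: r = 40 mm, L = 299 mm, e = 4 mm; θ ← 0°
rotate_crank_by(-51°): θ ← 0° -51° = -51°
rotate_crank_by(+40°): θ ← -51° +40° = -11°
rotate_crank_by(+88°): θ ← -11° +88° = 77°
rotate_crank_by(+13°): θ ← 77° +13° = 90°
rotate_crank_by(+60°): θ ← 90° +60° = 150°
crank pin P = (r cos θ, r sin θ) = (-34.641016, 20.000000)
h = r sin θ − e = 20.000000 − 4 = 16.000000
x = r cos θ + √(L² − h²) = -34.641016 + √(89401.0 − 256.0000) = -34.641016 + 298.571599 = 263.930583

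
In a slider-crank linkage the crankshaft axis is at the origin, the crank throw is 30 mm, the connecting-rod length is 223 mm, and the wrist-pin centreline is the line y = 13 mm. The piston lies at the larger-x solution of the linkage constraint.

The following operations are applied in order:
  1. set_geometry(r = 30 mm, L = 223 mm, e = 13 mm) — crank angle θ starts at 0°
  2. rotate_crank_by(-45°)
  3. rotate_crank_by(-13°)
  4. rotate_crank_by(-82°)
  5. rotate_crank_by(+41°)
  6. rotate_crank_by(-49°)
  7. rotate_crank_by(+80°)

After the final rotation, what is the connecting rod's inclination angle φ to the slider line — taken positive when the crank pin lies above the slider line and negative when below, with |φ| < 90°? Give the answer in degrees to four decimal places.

-10.5463

set_geometry: r = 30 mm, L = 223 mm, e = 13 mm; θ ← 0°
rotate_crank_by(-45°): θ ← 0° -45° = -45°
rotate_crank_by(-13°): θ ← -45° -13° = -58°
rotate_crank_by(-82°): θ ← -58° -82° = -140°
rotate_crank_by(+41°): θ ← -140° +41° = -99°
rotate_crank_by(-49°): θ ← -99° -49° = -148°
rotate_crank_by(+80°): θ ← -148° +80° = -68°
crank pin P = (r cos θ, r sin θ) = (11.238198, -27.815516)
h = r sin θ − e = -27.815516 − 13 = -40.815516
sin φ = h / L = -40.815516 / 223 = -0.18302922
φ = arcsin(-0.18302922) = -10.546253°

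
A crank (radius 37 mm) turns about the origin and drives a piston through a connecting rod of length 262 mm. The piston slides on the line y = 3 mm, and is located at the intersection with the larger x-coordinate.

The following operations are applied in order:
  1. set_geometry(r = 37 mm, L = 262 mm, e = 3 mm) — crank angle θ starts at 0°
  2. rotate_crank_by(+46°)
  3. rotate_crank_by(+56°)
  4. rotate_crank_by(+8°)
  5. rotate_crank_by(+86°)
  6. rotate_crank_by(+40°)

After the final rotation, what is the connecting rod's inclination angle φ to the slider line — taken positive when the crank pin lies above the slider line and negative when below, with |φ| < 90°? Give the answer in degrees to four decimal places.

set_geometry: r = 37 mm, L = 262 mm, e = 3 mm; θ ← 0°
rotate_crank_by(+46°): θ ← 0° +46° = 46°
rotate_crank_by(+56°): θ ← 46° +56° = 102°
rotate_crank_by(+8°): θ ← 102° +8° = 110°
rotate_crank_by(+86°): θ ← 110° +86° = 196°
rotate_crank_by(+40°): θ ← 196° +40° = 236°
crank pin P = (r cos θ, r sin θ) = (-20.690137, -30.674390)
h = r sin θ − e = -30.674390 − 3 = -33.674390
sin φ = h / L = -33.674390 / 262 = -0.12852821
φ = arcsin(-0.12852821) = -7.384551°

-7.3846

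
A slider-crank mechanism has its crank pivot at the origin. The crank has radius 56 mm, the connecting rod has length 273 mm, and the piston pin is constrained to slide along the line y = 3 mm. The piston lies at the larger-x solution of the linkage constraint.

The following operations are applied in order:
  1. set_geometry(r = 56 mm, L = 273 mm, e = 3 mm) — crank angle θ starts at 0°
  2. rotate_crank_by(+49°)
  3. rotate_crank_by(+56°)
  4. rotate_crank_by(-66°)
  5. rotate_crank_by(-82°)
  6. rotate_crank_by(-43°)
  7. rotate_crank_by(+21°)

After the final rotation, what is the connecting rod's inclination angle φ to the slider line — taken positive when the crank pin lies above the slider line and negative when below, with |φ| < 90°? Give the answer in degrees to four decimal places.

-11.3556

set_geometry: r = 56 mm, L = 273 mm, e = 3 mm; θ ← 0°
rotate_crank_by(+49°): θ ← 0° +49° = 49°
rotate_crank_by(+56°): θ ← 49° +56° = 105°
rotate_crank_by(-66°): θ ← 105° -66° = 39°
rotate_crank_by(-82°): θ ← 39° -82° = -43°
rotate_crank_by(-43°): θ ← -43° -43° = -86°
rotate_crank_by(+21°): θ ← -86° +21° = -65°
crank pin P = (r cos θ, r sin θ) = (23.666623, -50.753236)
h = r sin θ − e = -50.753236 − 3 = -53.753236
sin φ = h / L = -53.753236 / 273 = -0.19689830
φ = arcsin(-0.19689830) = -11.355638°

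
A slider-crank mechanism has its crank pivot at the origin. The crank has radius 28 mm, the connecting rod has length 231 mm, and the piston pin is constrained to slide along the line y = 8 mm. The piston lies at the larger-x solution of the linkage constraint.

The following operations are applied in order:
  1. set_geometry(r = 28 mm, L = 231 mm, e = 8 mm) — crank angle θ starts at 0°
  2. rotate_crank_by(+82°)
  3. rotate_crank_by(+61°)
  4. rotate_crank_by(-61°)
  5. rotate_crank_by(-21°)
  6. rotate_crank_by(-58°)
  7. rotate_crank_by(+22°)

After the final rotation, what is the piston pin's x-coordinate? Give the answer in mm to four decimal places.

set_geometry: r = 28 mm, L = 231 mm, e = 8 mm; θ ← 0°
rotate_crank_by(+82°): θ ← 0° +82° = 82°
rotate_crank_by(+61°): θ ← 82° +61° = 143°
rotate_crank_by(-61°): θ ← 143° -61° = 82°
rotate_crank_by(-21°): θ ← 82° -21° = 61°
rotate_crank_by(-58°): θ ← 61° -58° = 3°
rotate_crank_by(+22°): θ ← 3° +22° = 25°
crank pin P = (r cos θ, r sin θ) = (25.376618, 11.833311)
h = r sin θ − e = 11.833311 − 8 = 3.833311
x = r cos θ + √(L² − h²) = 25.376618 + √(53361.0 − 14.6943) = 25.376618 + 230.968192 = 256.344810

256.3448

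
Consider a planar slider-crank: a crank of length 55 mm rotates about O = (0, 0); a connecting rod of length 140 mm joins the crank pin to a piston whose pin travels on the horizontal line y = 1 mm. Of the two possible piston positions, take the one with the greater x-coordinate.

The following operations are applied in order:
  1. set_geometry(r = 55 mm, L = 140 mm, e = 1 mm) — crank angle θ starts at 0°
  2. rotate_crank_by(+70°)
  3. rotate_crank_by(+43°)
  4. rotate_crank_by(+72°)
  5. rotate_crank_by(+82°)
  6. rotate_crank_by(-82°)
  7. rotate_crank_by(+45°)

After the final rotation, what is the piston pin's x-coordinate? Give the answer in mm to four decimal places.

97.8367

set_geometry: r = 55 mm, L = 140 mm, e = 1 mm; θ ← 0°
rotate_crank_by(+70°): θ ← 0° +70° = 70°
rotate_crank_by(+43°): θ ← 70° +43° = 113°
rotate_crank_by(+72°): θ ← 113° +72° = 185°
rotate_crank_by(+82°): θ ← 185° +82° = 267°
rotate_crank_by(-82°): θ ← 267° -82° = 185°
rotate_crank_by(+45°): θ ← 185° +45° = 230°
crank pin P = (r cos θ, r sin θ) = (-35.353319, -42.132444)
h = r sin θ − e = -42.132444 − 1 = -43.132444
x = r cos θ + √(L² − h²) = -35.353319 + √(19600.0 − 1860.4078) = -35.353319 + 133.190061 = 97.836742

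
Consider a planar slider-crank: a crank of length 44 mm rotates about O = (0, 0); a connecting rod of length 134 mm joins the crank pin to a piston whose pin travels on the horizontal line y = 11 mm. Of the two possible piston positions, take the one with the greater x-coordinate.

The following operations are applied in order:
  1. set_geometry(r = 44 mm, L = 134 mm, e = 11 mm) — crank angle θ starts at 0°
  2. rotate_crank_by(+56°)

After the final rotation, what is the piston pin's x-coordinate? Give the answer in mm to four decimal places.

156.1601

set_geometry: r = 44 mm, L = 134 mm, e = 11 mm; θ ← 0°
rotate_crank_by(+56°): θ ← 0° +56° = 56°
crank pin P = (r cos θ, r sin θ) = (24.604488, 36.477653)
h = r sin θ − e = 36.477653 − 11 = 25.477653
x = r cos θ + √(L² − h²) = 24.604488 + √(17956.0 − 649.1108) = 24.604488 + 131.555651 = 156.160138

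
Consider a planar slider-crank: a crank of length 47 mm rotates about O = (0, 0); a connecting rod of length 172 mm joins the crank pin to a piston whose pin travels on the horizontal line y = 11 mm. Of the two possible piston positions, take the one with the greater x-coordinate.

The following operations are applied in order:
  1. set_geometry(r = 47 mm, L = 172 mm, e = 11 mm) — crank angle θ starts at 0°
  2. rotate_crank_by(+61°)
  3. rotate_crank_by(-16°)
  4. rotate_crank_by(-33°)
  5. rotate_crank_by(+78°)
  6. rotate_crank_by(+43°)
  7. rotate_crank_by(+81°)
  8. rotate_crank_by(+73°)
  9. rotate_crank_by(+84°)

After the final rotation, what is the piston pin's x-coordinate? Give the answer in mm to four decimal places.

set_geometry: r = 47 mm, L = 172 mm, e = 11 mm; θ ← 0°
rotate_crank_by(+61°): θ ← 0° +61° = 61°
rotate_crank_by(-16°): θ ← 61° -16° = 45°
rotate_crank_by(-33°): θ ← 45° -33° = 12°
rotate_crank_by(+78°): θ ← 12° +78° = 90°
rotate_crank_by(+43°): θ ← 90° +43° = 133°
rotate_crank_by(+81°): θ ← 133° +81° = 214°
rotate_crank_by(+73°): θ ← 214° +73° = 287°
rotate_crank_by(+84°): θ ← 287° +84° = 371°
crank pin P = (r cos θ, r sin θ) = (46.136478, 8.968023)
h = r sin θ − e = 8.968023 − 11 = -2.031977
x = r cos θ + √(L² − h²) = 46.136478 + √(29584.0 − 4.1289) = 46.136478 + 171.987997 = 218.124474

218.1245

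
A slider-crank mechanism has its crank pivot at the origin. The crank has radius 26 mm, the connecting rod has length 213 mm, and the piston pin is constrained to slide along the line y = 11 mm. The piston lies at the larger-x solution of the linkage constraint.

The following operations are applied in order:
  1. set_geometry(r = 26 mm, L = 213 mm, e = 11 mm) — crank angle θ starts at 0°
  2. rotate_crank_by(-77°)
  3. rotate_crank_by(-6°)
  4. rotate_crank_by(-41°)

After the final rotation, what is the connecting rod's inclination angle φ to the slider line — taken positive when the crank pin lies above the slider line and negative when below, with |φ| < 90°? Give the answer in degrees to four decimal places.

set_geometry: r = 26 mm, L = 213 mm, e = 11 mm; θ ← 0°
rotate_crank_by(-77°): θ ← 0° -77° = -77°
rotate_crank_by(-6°): θ ← -77° -6° = -83°
rotate_crank_by(-41°): θ ← -83° -41° = -124°
crank pin P = (r cos θ, r sin θ) = (-14.539015, -21.554977)
h = r sin θ − e = -21.554977 − 11 = -32.554977
sin φ = h / L = -32.554977 / 213 = -0.15284027
φ = arcsin(-0.15284027) = -8.791560°

-8.7916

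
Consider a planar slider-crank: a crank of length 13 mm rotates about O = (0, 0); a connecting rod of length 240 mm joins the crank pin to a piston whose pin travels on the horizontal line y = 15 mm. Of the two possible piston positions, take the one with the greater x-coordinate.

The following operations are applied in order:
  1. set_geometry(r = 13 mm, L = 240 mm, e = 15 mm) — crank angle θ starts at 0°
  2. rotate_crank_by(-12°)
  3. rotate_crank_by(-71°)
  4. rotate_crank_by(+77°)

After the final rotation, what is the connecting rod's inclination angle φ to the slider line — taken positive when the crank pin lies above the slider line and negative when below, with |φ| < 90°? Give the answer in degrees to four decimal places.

set_geometry: r = 13 mm, L = 240 mm, e = 15 mm; θ ← 0°
rotate_crank_by(-12°): θ ← 0° -12° = -12°
rotate_crank_by(-71°): θ ← -12° -71° = -83°
rotate_crank_by(+77°): θ ← -83° +77° = -6°
crank pin P = (r cos θ, r sin θ) = (12.928785, -1.358870)
h = r sin θ − e = -1.358870 − 15 = -16.358870
sin φ = h / L = -16.358870 / 240 = -0.06816196
φ = arcsin(-0.06816196) = -3.908423°

-3.9084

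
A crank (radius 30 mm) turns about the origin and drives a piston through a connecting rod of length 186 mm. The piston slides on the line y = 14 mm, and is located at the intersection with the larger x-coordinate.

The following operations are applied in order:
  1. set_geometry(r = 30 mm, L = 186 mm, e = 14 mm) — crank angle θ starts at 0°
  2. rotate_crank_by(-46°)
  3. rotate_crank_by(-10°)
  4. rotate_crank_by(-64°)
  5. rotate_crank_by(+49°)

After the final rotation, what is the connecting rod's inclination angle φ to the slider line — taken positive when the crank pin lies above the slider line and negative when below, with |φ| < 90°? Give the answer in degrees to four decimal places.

-13.1659

set_geometry: r = 30 mm, L = 186 mm, e = 14 mm; θ ← 0°
rotate_crank_by(-46°): θ ← 0° -46° = -46°
rotate_crank_by(-10°): θ ← -46° -10° = -56°
rotate_crank_by(-64°): θ ← -56° -64° = -120°
rotate_crank_by(+49°): θ ← -120° +49° = -71°
crank pin P = (r cos θ, r sin θ) = (9.767045, -28.365557)
h = r sin θ − e = -28.365557 − 14 = -42.365557
sin φ = h / L = -42.365557 / 186 = -0.22777181
φ = arcsin(-0.22777181) = -13.165924°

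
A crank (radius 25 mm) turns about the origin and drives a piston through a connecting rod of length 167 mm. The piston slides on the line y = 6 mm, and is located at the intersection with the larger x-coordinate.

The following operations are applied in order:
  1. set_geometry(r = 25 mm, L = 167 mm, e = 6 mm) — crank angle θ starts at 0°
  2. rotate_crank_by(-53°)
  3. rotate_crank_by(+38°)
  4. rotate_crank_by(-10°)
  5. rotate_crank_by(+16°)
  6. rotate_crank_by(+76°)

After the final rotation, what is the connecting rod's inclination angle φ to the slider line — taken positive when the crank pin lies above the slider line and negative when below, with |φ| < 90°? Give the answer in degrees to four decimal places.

set_geometry: r = 25 mm, L = 167 mm, e = 6 mm; θ ← 0°
rotate_crank_by(-53°): θ ← 0° -53° = -53°
rotate_crank_by(+38°): θ ← -53° +38° = -15°
rotate_crank_by(-10°): θ ← -15° -10° = -25°
rotate_crank_by(+16°): θ ← -25° +16° = -9°
rotate_crank_by(+76°): θ ← -9° +76° = 67°
crank pin P = (r cos θ, r sin θ) = (9.768278, 23.012621)
h = r sin θ − e = 23.012621 − 6 = 17.012621
sin φ = h / L = 17.012621 / 167 = 0.10187198
φ = arcsin(0.10187198) = 5.846978°

5.8470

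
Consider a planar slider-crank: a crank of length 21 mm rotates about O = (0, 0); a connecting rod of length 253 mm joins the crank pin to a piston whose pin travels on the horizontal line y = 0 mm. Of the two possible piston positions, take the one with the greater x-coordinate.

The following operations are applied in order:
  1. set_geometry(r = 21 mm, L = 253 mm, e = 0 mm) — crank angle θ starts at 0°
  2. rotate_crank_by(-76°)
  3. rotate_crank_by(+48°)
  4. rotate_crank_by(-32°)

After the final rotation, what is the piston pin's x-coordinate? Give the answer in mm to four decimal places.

262.8455

set_geometry: r = 21 mm, L = 253 mm, e = 0 mm; θ ← 0°
rotate_crank_by(-76°): θ ← 0° -76° = -76°
rotate_crank_by(+48°): θ ← -76° +48° = -28°
rotate_crank_by(-32°): θ ← -28° -32° = -60°
crank pin P = (r cos θ, r sin θ) = (10.500000, -18.186533)
h = r sin θ − e = -18.186533 − 0 = -18.186533
x = r cos θ + √(L² − h²) = 10.500000 + √(64009.0 − 330.7500) = 10.500000 + 252.345497 = 262.845497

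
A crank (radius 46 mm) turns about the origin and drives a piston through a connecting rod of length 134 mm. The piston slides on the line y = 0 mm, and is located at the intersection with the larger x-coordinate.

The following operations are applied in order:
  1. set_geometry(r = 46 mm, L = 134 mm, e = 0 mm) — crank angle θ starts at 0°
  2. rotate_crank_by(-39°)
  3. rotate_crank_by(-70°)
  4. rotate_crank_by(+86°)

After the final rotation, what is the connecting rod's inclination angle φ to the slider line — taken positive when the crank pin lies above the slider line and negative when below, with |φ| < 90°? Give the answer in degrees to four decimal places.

-7.7084

set_geometry: r = 46 mm, L = 134 mm, e = 0 mm; θ ← 0°
rotate_crank_by(-39°): θ ← 0° -39° = -39°
rotate_crank_by(-70°): θ ← -39° -70° = -109°
rotate_crank_by(+86°): θ ← -109° +86° = -23°
crank pin P = (r cos θ, r sin θ) = (42.343223, -17.973632)
h = r sin θ − e = -17.973632 − 0 = -17.973632
sin φ = h / L = -17.973632 / 134 = -0.13413158
φ = arcsin(-0.13413158) = -7.708406°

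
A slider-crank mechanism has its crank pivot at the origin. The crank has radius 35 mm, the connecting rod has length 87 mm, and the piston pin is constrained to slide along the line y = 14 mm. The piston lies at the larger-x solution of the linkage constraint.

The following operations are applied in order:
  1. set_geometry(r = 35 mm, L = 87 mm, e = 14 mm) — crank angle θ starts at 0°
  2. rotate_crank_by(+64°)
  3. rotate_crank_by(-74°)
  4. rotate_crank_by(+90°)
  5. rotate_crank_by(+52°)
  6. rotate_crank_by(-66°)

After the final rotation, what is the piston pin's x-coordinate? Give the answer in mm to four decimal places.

set_geometry: r = 35 mm, L = 87 mm, e = 14 mm; θ ← 0°
rotate_crank_by(+64°): θ ← 0° +64° = 64°
rotate_crank_by(-74°): θ ← 64° -74° = -10°
rotate_crank_by(+90°): θ ← -10° +90° = 80°
rotate_crank_by(+52°): θ ← 80° +52° = 132°
rotate_crank_by(-66°): θ ← 132° -66° = 66°
crank pin P = (r cos θ, r sin θ) = (14.235783, 31.974091)
h = r sin θ − e = 31.974091 − 14 = 17.974091
x = r cos θ + √(L² − h²) = 14.235783 + √(7569.0 − 323.0679) = 14.235783 + 85.123041 = 99.358823

99.3588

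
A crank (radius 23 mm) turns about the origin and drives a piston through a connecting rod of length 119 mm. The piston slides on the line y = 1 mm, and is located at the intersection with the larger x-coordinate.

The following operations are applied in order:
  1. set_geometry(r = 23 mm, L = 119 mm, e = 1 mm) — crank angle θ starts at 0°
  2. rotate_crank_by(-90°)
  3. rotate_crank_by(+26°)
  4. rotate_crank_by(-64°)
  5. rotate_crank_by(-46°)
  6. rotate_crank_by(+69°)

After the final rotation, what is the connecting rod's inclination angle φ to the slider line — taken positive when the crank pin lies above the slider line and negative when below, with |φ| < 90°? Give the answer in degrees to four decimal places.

-11.2503

set_geometry: r = 23 mm, L = 119 mm, e = 1 mm; θ ← 0°
rotate_crank_by(-90°): θ ← 0° -90° = -90°
rotate_crank_by(+26°): θ ← -90° +26° = -64°
rotate_crank_by(-64°): θ ← -64° -64° = -128°
rotate_crank_by(-46°): θ ← -128° -46° = -174°
rotate_crank_by(+69°): θ ← -174° +69° = -105°
crank pin P = (r cos θ, r sin θ) = (-5.952838, -22.216294)
h = r sin θ − e = -22.216294 − 1 = -23.216294
sin φ = h / L = -23.216294 / 119 = -0.19509491
φ = arcsin(-0.19509491) = -11.250268°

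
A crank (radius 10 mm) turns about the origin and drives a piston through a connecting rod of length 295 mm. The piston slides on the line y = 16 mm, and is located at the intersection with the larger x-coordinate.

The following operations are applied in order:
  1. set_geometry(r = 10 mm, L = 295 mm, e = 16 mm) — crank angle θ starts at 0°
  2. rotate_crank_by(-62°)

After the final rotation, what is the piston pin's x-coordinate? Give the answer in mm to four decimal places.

298.6479

set_geometry: r = 10 mm, L = 295 mm, e = 16 mm; θ ← 0°
rotate_crank_by(-62°): θ ← 0° -62° = -62°
crank pin P = (r cos θ, r sin θ) = (4.694716, -8.829476)
h = r sin θ − e = -8.829476 − 16 = -24.829476
x = r cos θ + √(L² − h²) = 4.694716 + √(87025.0 − 616.5029) = 4.694716 + 293.953223 = 298.647938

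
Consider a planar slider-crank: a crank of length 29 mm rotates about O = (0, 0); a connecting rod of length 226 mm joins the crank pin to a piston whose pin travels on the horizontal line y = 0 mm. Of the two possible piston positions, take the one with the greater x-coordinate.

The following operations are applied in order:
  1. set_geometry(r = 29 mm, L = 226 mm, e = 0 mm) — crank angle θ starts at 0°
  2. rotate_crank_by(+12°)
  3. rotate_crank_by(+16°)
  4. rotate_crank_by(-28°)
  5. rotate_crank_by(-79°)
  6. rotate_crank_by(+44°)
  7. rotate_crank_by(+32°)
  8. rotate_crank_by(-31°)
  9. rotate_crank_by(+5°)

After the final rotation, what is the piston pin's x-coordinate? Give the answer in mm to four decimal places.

set_geometry: r = 29 mm, L = 226 mm, e = 0 mm; θ ← 0°
rotate_crank_by(+12°): θ ← 0° +12° = 12°
rotate_crank_by(+16°): θ ← 12° +16° = 28°
rotate_crank_by(-28°): θ ← 28° -28° = 0°
rotate_crank_by(-79°): θ ← 0° -79° = -79°
rotate_crank_by(+44°): θ ← -79° +44° = -35°
rotate_crank_by(+32°): θ ← -35° +32° = -3°
rotate_crank_by(-31°): θ ← -3° -31° = -34°
rotate_crank_by(+5°): θ ← -34° +5° = -29°
crank pin P = (r cos θ, r sin θ) = (25.363972, -14.059479)
h = r sin θ − e = -14.059479 − 0 = -14.059479
x = r cos θ + √(L² − h²) = 25.363972 + √(51076.0 − 197.6689) = 25.363972 + 225.562255 = 250.926227

250.9262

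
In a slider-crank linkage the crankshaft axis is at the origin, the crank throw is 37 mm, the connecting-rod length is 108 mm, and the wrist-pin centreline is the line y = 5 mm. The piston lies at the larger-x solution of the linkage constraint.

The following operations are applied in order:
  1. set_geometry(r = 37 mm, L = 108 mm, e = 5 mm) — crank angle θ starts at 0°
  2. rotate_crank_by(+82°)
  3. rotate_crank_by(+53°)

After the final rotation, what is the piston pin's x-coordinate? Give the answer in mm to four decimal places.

79.7433

set_geometry: r = 37 mm, L = 108 mm, e = 5 mm; θ ← 0°
rotate_crank_by(+82°): θ ← 0° +82° = 82°
rotate_crank_by(+53°): θ ← 82° +53° = 135°
crank pin P = (r cos θ, r sin θ) = (-26.162951, 26.162951)
h = r sin θ − e = 26.162951 − 5 = 21.162951
x = r cos θ + √(L² − h²) = -26.162951 + √(11664.0 − 447.8705) = -26.162951 + 105.906230 = 79.743279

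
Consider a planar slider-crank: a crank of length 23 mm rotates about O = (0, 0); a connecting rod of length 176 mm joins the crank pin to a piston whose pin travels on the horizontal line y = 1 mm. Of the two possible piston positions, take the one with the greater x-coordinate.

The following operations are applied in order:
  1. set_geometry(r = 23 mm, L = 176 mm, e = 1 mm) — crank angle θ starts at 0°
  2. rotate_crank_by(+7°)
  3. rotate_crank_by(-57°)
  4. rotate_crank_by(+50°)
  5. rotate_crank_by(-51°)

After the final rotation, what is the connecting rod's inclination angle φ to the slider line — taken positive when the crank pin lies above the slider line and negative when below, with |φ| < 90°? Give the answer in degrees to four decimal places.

-6.1563

set_geometry: r = 23 mm, L = 176 mm, e = 1 mm; θ ← 0°
rotate_crank_by(+7°): θ ← 0° +7° = 7°
rotate_crank_by(-57°): θ ← 7° -57° = -50°
rotate_crank_by(+50°): θ ← -50° +50° = 0°
rotate_crank_by(-51°): θ ← 0° -51° = -51°
crank pin P = (r cos θ, r sin θ) = (14.474369, -17.874357)
h = r sin θ − e = -17.874357 − 1 = -18.874357
sin φ = h / L = -18.874357 / 176 = -0.10724067
φ = arcsin(-0.10724067) = -6.156276°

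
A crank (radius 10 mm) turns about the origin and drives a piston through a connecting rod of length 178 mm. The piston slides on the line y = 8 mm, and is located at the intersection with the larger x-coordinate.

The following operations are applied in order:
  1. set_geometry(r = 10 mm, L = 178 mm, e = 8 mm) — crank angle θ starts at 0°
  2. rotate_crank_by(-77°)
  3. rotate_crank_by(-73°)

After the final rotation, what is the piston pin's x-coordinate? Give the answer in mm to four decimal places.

168.8644

set_geometry: r = 10 mm, L = 178 mm, e = 8 mm; θ ← 0°
rotate_crank_by(-77°): θ ← 0° -77° = -77°
rotate_crank_by(-73°): θ ← -77° -73° = -150°
crank pin P = (r cos θ, r sin θ) = (-8.660254, -5.000000)
h = r sin θ − e = -5.000000 − 8 = -13.000000
x = r cos θ + √(L² − h²) = -8.660254 + √(31684.0 − 169.0000) = -8.660254 + 177.524646 = 168.864392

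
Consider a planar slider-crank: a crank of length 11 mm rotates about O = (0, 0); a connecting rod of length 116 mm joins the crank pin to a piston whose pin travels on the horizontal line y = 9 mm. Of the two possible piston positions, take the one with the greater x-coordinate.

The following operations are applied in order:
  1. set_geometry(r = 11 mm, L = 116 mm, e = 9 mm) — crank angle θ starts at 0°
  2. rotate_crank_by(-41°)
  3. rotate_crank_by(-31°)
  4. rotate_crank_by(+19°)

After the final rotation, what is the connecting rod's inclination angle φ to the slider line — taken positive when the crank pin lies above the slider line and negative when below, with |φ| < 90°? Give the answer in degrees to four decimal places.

set_geometry: r = 11 mm, L = 116 mm, e = 9 mm; θ ← 0°
rotate_crank_by(-41°): θ ← 0° -41° = -41°
rotate_crank_by(-31°): θ ← -41° -31° = -72°
rotate_crank_by(+19°): θ ← -72° +19° = -53°
crank pin P = (r cos θ, r sin θ) = (6.619965, -8.784991)
h = r sin θ − e = -8.784991 − 9 = -17.784991
sin φ = h / L = -17.784991 / 116 = -0.15331888
φ = arcsin(-0.15331888) = -8.819310°

-8.8193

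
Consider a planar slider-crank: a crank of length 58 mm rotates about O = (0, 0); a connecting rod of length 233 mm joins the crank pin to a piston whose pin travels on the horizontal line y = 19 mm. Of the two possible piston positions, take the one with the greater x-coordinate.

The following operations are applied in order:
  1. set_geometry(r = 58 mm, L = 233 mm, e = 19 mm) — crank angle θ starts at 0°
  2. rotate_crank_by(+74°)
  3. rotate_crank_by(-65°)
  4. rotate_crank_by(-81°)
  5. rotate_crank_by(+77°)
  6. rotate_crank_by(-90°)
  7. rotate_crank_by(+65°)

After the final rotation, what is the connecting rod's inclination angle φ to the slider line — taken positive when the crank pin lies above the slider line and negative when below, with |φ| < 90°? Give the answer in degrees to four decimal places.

-9.5950

set_geometry: r = 58 mm, L = 233 mm, e = 19 mm; θ ← 0°
rotate_crank_by(+74°): θ ← 0° +74° = 74°
rotate_crank_by(-65°): θ ← 74° -65° = 9°
rotate_crank_by(-81°): θ ← 9° -81° = -72°
rotate_crank_by(+77°): θ ← -72° +77° = 5°
rotate_crank_by(-90°): θ ← 5° -90° = -85°
rotate_crank_by(+65°): θ ← -85° +65° = -20°
crank pin P = (r cos θ, r sin θ) = (54.502172, -19.837168)
h = r sin θ − e = -19.837168 − 19 = -38.837168
sin φ = h / L = -38.837168 / 233 = -0.16668313
φ = arcsin(-0.16668313) = -9.595025°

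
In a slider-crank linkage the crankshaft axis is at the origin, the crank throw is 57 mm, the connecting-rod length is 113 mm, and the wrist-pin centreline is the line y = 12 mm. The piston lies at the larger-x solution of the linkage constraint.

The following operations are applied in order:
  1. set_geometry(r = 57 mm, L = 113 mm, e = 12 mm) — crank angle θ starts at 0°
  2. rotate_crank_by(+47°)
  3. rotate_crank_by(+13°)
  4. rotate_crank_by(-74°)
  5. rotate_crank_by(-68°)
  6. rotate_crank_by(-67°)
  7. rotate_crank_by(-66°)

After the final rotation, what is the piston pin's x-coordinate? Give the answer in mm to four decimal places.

set_geometry: r = 57 mm, L = 113 mm, e = 12 mm; θ ← 0°
rotate_crank_by(+47°): θ ← 0° +47° = 47°
rotate_crank_by(+13°): θ ← 47° +13° = 60°
rotate_crank_by(-74°): θ ← 60° -74° = -14°
rotate_crank_by(-68°): θ ← -14° -68° = -82°
rotate_crank_by(-67°): θ ← -82° -67° = -149°
rotate_crank_by(-66°): θ ← -149° -66° = -215°
crank pin P = (r cos θ, r sin θ) = (-46.691667, 32.693857)
h = r sin θ − e = 32.693857 − 12 = 20.693857
x = r cos θ + √(L² − h²) = -46.691667 + √(12769.0 − 428.2357) = -46.691667 + 111.088993 = 64.397326

64.3973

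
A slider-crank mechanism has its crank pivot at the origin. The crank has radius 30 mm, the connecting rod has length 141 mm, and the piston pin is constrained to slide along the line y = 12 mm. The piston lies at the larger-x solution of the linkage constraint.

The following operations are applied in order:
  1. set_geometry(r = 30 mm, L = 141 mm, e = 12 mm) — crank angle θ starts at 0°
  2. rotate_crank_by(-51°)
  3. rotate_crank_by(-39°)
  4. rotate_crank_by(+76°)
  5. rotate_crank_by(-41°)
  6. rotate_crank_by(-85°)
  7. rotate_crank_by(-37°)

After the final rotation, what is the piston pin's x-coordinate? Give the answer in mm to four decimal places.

set_geometry: r = 30 mm, L = 141 mm, e = 12 mm; θ ← 0°
rotate_crank_by(-51°): θ ← 0° -51° = -51°
rotate_crank_by(-39°): θ ← -51° -39° = -90°
rotate_crank_by(+76°): θ ← -90° +76° = -14°
rotate_crank_by(-41°): θ ← -14° -41° = -55°
rotate_crank_by(-85°): θ ← -55° -85° = -140°
rotate_crank_by(-37°): θ ← -140° -37° = -177°
crank pin P = (r cos θ, r sin θ) = (-29.958886, -1.570079)
h = r sin θ − e = -1.570079 − 12 = -13.570079
x = r cos θ + √(L² − h²) = -29.958886 + √(19881.0 − 184.1470) = -29.958886 + 140.345477 = 110.386591

110.3866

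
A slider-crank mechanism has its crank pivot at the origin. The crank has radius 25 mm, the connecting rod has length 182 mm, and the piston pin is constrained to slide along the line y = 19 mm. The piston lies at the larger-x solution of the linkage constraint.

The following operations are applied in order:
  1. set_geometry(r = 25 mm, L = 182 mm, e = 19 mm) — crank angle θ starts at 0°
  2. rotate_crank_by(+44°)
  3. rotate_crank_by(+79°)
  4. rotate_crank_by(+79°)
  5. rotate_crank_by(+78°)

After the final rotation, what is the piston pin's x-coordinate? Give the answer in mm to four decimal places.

set_geometry: r = 25 mm, L = 182 mm, e = 19 mm; θ ← 0°
rotate_crank_by(+44°): θ ← 0° +44° = 44°
rotate_crank_by(+79°): θ ← 44° +79° = 123°
rotate_crank_by(+79°): θ ← 123° +79° = 202°
rotate_crank_by(+78°): θ ← 202° +78° = 280°
crank pin P = (r cos θ, r sin θ) = (4.341204, -24.620194)
h = r sin θ − e = -24.620194 − 19 = -43.620194
x = r cos θ + √(L² − h²) = 4.341204 + √(33124.0 − 1902.7213) = 4.341204 + 176.695440 = 181.036645

181.0366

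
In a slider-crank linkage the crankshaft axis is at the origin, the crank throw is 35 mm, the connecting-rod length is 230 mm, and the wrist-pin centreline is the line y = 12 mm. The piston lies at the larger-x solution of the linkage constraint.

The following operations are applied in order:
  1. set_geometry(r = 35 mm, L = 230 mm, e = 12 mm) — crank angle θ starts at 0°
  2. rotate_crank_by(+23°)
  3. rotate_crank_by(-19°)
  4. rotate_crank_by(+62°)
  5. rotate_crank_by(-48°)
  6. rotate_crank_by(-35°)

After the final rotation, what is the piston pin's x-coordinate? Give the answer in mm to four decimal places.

262.3936

set_geometry: r = 35 mm, L = 230 mm, e = 12 mm; θ ← 0°
rotate_crank_by(+23°): θ ← 0° +23° = 23°
rotate_crank_by(-19°): θ ← 23° -19° = 4°
rotate_crank_by(+62°): θ ← 4° +62° = 66°
rotate_crank_by(-48°): θ ← 66° -48° = 18°
rotate_crank_by(-35°): θ ← 18° -35° = -17°
crank pin P = (r cos θ, r sin θ) = (33.470666, -10.233010)
h = r sin θ − e = -10.233010 − 12 = -22.233010
x = r cos θ + √(L² − h²) = 33.470666 + √(52900.0 − 494.3067) = 33.470666 + 228.922898 = 262.393565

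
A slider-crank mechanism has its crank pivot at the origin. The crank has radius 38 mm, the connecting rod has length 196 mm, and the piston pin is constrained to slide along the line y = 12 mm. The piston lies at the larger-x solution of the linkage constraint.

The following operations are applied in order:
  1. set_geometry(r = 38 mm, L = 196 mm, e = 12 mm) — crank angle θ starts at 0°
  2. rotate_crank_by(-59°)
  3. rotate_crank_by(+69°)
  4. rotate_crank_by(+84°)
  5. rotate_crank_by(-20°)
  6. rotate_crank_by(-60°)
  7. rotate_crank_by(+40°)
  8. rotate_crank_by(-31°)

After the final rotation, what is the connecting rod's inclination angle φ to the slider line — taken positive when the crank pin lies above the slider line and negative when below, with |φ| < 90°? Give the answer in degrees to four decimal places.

0.8325

set_geometry: r = 38 mm, L = 196 mm, e = 12 mm; θ ← 0°
rotate_crank_by(-59°): θ ← 0° -59° = -59°
rotate_crank_by(+69°): θ ← -59° +69° = 10°
rotate_crank_by(+84°): θ ← 10° +84° = 94°
rotate_crank_by(-20°): θ ← 94° -20° = 74°
rotate_crank_by(-60°): θ ← 74° -60° = 14°
rotate_crank_by(+40°): θ ← 14° +40° = 54°
rotate_crank_by(-31°): θ ← 54° -31° = 23°
crank pin P = (r cos θ, r sin θ) = (34.979184, 14.847783)
h = r sin θ − e = 14.847783 − 12 = 2.847783
sin φ = h / L = 2.847783 / 196 = 0.01452950
φ = arcsin(0.01452950) = 0.832509°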